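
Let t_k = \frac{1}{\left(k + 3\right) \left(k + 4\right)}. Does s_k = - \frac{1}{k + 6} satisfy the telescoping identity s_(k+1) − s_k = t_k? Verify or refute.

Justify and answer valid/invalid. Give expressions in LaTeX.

s_(k+1) = -1/(k + 7)
s_(k+1) − s_k = 1/((k + 6)*(k + 7))
(s_(k+1) − s_k) − t_k = 6*(-k - 5)/(k**4 + 20*k**3 + 145*k**2 + 450*k + 504)

Invalid: residual \frac{6 \left(- k - 5\right)}{k^{4} + 20 k^{3} + 145 k^{2} + 450 k + 504} ≠ 0.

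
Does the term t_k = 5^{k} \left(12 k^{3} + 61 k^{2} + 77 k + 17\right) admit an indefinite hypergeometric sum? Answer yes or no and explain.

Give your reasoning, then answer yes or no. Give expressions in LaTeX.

The ratio is 5*(12*k**3 + 97*k**2 + 235*k + 167)/(12*k**3 + 61*k**2 + 77*k + 17).
A = 5, B = 1, C = k**3 + 61*k**2/12 + 77*k/12 + 17/12.
Key eq: (5)·f(k+1) = (1)·f(k) + (k**3 + 61*k**2/12 + 77*k/12 + 17/12).
From deg A=0, deg B=0, deg C=3: d=3.
A polynomial solution: f(k) = (3*k**3 + 4*k**2 - 2*k - 2)/12.
R(k) = B(k−1)·f(k)/C(k) = (3*k**3 + 4*k**2 - 2*k - 2)/(12*k**3 + 61*k**2 + 77*k + 17); s_k = R·t_k = 5**k*(3*k**3 + 4*k**2 - 2*k - 2).
s_(k+1) − s_k = 5**k*(12*k**3 + 61*k**2 + 77*k + 17) = t_k.

Yes. s_k = 5^{k} \left(3 k^{3} + 4 k^{2} - 2 k - 2\right).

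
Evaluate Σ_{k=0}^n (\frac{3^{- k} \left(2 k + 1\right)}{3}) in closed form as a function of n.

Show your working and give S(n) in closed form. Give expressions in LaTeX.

S(n) = 3^{- n - 1} \left(3^{n + 1} - n - 2\right)

t_(k+1)/t_k = (2*k + 3)/(3*(2*k + 1)).
Normal form (A,B,C) = (1/3, 1, k + 1/2).
Need (1/3)·f(k+1) − (1)·f(k) = k + 1/2.
d = 1 from the (0,0,1) case.
Solving with deg f ≤ 1: f(k) = -3*(k + 1)/2.
Get s_k = R·t_k = (-k - 1)/3**k with R(k) = B(k−1)f(k)/C(k) = -3*(k + 1)/(2*k + 1).
Verify: (2*k + 1)/(3*3**k) matches t_k.
s_(n+1) = 3**(-n - 1)*(-n - 2) and s_(0) = -1, so S(n) = 3**(-n - 1)*(3**(n + 1) - n - 2).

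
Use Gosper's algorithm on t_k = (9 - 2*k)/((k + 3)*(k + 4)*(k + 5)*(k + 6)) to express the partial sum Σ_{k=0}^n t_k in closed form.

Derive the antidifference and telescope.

S(n) = (n**3 + 15*n**2 + 104*n + 90)/(30*(n**3 + 15*n**2 + 74*n + 120))

t_(k+1)/t_k = (k + 3)*(2*k - 7)/((k + 7)*(2*k - 9)).
Gosper form: A/B · C(k+1)/C(k) with A=k + 3, B=k + 7, C=k - 9/2.
Need (k + 3)·f(k+1) − (k + 6)·f(k) = k - 9/2.
Degrees (1,1,1) ⇒ d ≤ 3.
Coefficient equations give f(k) = -k*(k**2 + 12*k + 77)/60.
So s_k = (B(k−1)f/C)·t_k = (-k*(k + 6)*(k**2 + 12*k + 77)/(30*(2*k - 9)))·t_k = k*(k**2 + 12*k + 77)/(30*(k + 3)*(k + 4)*(k + 5)).
Verify: (9 - 2*k)/(k**4 + 18*k**3 + 119*k**2 + 342*k + 360) matches t_k.
Σ_(k=0)^n t_k = s_(n+1) − s_(0) = ((n**3 + 15*n**2 + 104*n + 90)/(30*(n**3 + 15*n**2 + 74*n + 120))) − (0), i.e. (n**3 + 15*n**2 + 104*n + 90)/(30*(n**3 + 15*n**2 + 74*n + 120)).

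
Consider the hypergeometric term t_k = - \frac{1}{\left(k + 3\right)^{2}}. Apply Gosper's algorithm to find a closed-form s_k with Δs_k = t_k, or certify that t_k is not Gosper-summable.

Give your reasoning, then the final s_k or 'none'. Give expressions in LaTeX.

none — t_k is not Gosper-summable

Ratio r(k) = (k + 3)**2/(k + 4)**2.
So A=k**2 + 6*k + 9 and B=k**2 + 8*k + 16, with C=1.
Key eq: (k**2 + 6*k + 9)·f(k+1) = (k**2 + 6*k + 9)·f(k) + (1).
From deg A=2, deg B=2, deg C=0: d=0.
Generic f = c0 gives residual -1; -1 = 0 cannot hold, so t_k is not Gosper-summable.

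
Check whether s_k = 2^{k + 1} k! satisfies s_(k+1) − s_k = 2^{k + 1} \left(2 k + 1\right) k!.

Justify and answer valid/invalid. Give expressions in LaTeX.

valid (s_(k+1) − s_k reduces to t_k)

s_(k+1) = 2**(k + 2)*factorial(k + 1)
s_(k+1) − s_k = 2**(k + 1)*(2*k + 1)*factorial(k)
(s_(k+1) − s_k) − t_k = 0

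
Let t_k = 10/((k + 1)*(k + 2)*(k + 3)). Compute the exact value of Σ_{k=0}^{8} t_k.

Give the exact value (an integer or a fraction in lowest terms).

r(k) = (k + 1)/(k + 4) after simplifying.
So A=k + 1 and B=k + 4, with C=1.
Need (k + 1)·f(k+1) − (k + 3)·f(k) = 1.
deg f ≤ 2 (via 1,1,0).
Match coefficients ⇒ f(k) = k*(k + 3)/4.
So s_k = (B(k−1)f/C)·t_k = (k*(k + 3)**2/4)·t_k = 5*k*(k + 3)/(2*(k + 1)*(k + 2)).
s_(k+1) − s_k = 10/(k**3 + 6*k**2 + 11*k + 6) = t_k.
Evaluate s at k=9 and k=0: 27/11 and 0; difference 27/11.

Σ = 27/11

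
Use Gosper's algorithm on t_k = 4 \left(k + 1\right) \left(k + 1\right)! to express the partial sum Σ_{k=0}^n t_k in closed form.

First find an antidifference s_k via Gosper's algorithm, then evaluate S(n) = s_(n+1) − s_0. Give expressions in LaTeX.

r(k) = (k + 2)**2/(k + 1) after simplifying.
Take A(k)=k + 2, B(k)=1, C(k)=k + 1.
f must satisfy (k + 2)·f(k+1) − (1)·f(k) = k + 1.
d = 0 from the (1,0,1) case.
Match coefficients ⇒ f(k) = 1.
So s_k = (B(k−1)f/C)·t_k = (1/(k + 1))·t_k = 4*factorial(k + 1).
s_(k+1) − s_k = 4*(k + 1)*factorial(k + 1) = t_k.
Telescope: S(n) = s_(n+1) − s_(0) = 4*factorial(n + 2) − (4) = 4*factorial(n + 2) - 4.

S(n) = 4 \left(n + 2\right)! - 4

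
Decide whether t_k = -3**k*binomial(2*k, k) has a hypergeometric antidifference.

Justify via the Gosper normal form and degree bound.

No. Not Gosper-summable.

t_(k+1)/t_k = 6*(2*k + 1)/(k + 1).
Gosper form: A/B · C(k+1)/C(k) with A=12*k + 6, B=k + 1, C=1.
Solve (12*k + 6)·f(k+1) − (k)·f(k) = 1.
From deg A=1, deg B=1, deg C=0: d=-1.
Negative degree bound (-1): no f exists, t_k not Gosper-summable.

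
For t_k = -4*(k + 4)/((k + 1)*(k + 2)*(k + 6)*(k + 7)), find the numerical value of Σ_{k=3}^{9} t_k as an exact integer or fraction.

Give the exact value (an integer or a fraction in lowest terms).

r(k) = (k + 1)*(k + 5)*(k + 6)/((k + 3)*(k + 4)*(k + 8)) after simplifying.
Gosper form: A/B · C(k+1)/C(k) with A=k + 1, B=k + 8, C=k**4 + 16*k**3 + 95*k**2 + 248*k + 240.
Need (k + 1)·f(k+1) − (k + 7)·f(k) = k**4 + 16*k**3 + 95*k**2 + 248*k + 240.
Degrees (1,1,4) ⇒ d ≤ 6.
Match coefficients ⇒ f(k) = k*(k + 2)*(k + 3)*(k + 4)*(k + 5)*(k + 7)/12.
Then R = B(k−1)f/C = k*(k + 2)*(k + 7)**2/(12*(k + 4)), so s_k = R(k)·t_k = k*(-k - 7)/(3*(k**2 + 7*k + 6)).
Check: Δs_k = 4*(-k - 4)/(k**4 + 16*k**3 + 83*k**2 + 152*k + 84). ✓
Σ_(k=3)^(9) t_k = s_(10) − s_(3) = -85/264 − (-5/18) = -35/792.

Σ = -35/792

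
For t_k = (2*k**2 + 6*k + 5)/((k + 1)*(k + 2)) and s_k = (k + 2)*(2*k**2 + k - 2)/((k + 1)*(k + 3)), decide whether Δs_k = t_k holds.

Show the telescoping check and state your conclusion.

Invalid: residual (-7*k**2 - 23*k - 19)/(k**4 + 10*k**3 + 35*k**2 + 50*k + 24) ≠ 0.

s_(k+1) = (k + 3)*(k + 2*(k + 1)**2 - 1)/((k + 2)*(k + 4))
s_(k+1) − s_k = (2*k**4 + 20*k**3 + 64*k**2 + 84*k + 41)/(k**4 + 10*k**3 + 35*k**2 + 50*k + 24)
(s_(k+1) − s_k) − t_k = (-7*k**2 - 23*k - 19)/(k**4 + 10*k**3 + 35*k**2 + 50*k + 24)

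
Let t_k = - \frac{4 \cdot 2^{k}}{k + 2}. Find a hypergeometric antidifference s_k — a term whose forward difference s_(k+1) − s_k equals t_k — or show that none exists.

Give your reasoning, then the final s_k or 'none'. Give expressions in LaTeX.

no hypergeometric antidifference exists

t_(k+1)/t_k = 2*(k + 2)/(k + 3).
Take A(k)=2*k + 4, B(k)=k + 3, C(k)=1.
Key eq: (2*k + 4)·f(k+1) = (k + 2)·f(k) + (1).
From deg A=1, deg B=1, deg C=0: d=-1.
d = -1 < 0 ⇒ no nonzero polynomial f; not summable.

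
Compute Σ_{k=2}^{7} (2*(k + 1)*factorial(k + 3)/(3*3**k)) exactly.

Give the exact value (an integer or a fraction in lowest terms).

Σ = 983440/81

Step 1: r(k) = (k + 2)*(k + 4)/(3*(k + 1)).
Normal form (A,B,C) = (k/3 + 4/3, 1, k + 1).
Solve (k/3 + 4/3)·f(k+1) − (1)·f(k) = k + 1.
From deg A=1, deg B=0, deg C=1: d=0.
A polynomial solution: f(k) = 3.
Get s_k = R·t_k = 2*factorial(k + 3)/3**k with R(k) = B(k−1)f(k)/C(k) = 3/(k + 1).
Verify: 2*(k + 1)*factorial(k + 3)/(3*3**k) matches t_k.
Evaluate s at k=8 and k=2: 985600/81 and 80/3; difference 983440/81.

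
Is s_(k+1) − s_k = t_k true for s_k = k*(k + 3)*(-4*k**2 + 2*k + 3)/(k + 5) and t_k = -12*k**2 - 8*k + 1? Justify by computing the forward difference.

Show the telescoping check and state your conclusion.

Invalid: residual 2*(8*k**3 + 70*k**2 + 42*k - 5)/(k**2 + 11*k + 30) ≠ 0.

s_(k+1) = (k + 1)*(k + 4)*(2*k - 4*(k + 1)**2 + 5)/(k + 6)
s_(k+1) − s_k = (-12*k**4 - 124*k**3 - 307*k**2 - 145*k + 20)/(k**2 + 11*k + 30)
(s_(k+1) − s_k) − t_k = 2*(8*k**3 + 70*k**2 + 42*k - 5)/(k**2 + 11*k + 30)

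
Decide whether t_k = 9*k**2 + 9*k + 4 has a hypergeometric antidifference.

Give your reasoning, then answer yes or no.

Compute t_(k+1)/t_k: get (9*k**2 + 27*k + 22)/(9*k**2 + 9*k + 4).
Take A(k)=1, B(k)=1, C(k)=k**2 + k + 4/9.
Set up (1)·f(k+1) − (1)·f(k) − (k**2 + k + 4/9) = 0.
d = 3 from the (0,0,2) case.
Solving with deg f ≤ 3: f(k) = k*(3*k**2 + 1)/9.
Get s_k = R·t_k = 3*k**3 + k with R(k) = B(k−1)f(k)/C(k) = k*(3*k**2 + 1)/(9*k**2 + 9*k + 4).
Δs = 9*k**2 + 9*k + 4, as required.

Yes. s_k = 3*k**3 + k.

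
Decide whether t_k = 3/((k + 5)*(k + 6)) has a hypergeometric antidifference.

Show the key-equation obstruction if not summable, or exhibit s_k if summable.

Yes. s_k = 3*k/(5*(k + 5)).

t_(k+1)/t_k = (k + 5)/(k + 7).
Factor: A=k + 5; B=k + 7; C=1.
Key eq: (k + 5)·f(k+1) = (k + 6)·f(k) + (1).
deg f ≤ 1 (via 1,1,0).
A polynomial solution: f(k) = k/5.
Certificate R = B(k−1)f/C = k*(k + 6)/5 gives s_k = 3*k/(5*(k + 5)).
Verify: 3/(k**2 + 11*k + 30) matches t_k.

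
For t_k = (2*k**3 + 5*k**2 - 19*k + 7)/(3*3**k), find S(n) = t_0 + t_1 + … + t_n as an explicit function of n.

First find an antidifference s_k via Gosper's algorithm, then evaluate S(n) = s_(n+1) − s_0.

S(n) = (12*3**n - n**3 - 7*n**2 - 7*n - 5)/(3*3**n)

t_(k+1)/t_k = (2*k**3 + 11*k**2 - 3*k - 5)/(3*(2*k**3 + 5*k**2 - 19*k + 7)).
Take A(k)=1/3, B(k)=1, C(k)=k**3 + 5*k**2/2 - 19*k/2 + 7/2.
f must satisfy (1/3)·f(k+1) − (1)·f(k) = k**3 + 5*k**2/2 - 19*k/2 + 7/2.
Degrees (0,0,3) ⇒ d ≤ 3.
Match coefficients ⇒ f(k) = -3*(k**3 + 4*k**2 - 4*k + 4)/2.
Certificate R = B(k−1)f/C = -3*(k**3 + 4*k**2 - 4*k + 4)/(2*k**3 + 5*k**2 - 19*k + 7) gives s_k = (-k**3 - 4*k**2 + 4*k - 4)/3**k.
Check: Δs_k = (2*k**3 + 5*k**2 - 19*k + 7)/(3*3**k). ✓
Telescope: S(n) = s_(n+1) − s_(0) = 3**(-n - 1)*(-n**3 - 7*n**2 - 7*n - 5) − (-4) = (12*3**n - n**3 - 7*n**2 - 7*n - 5)/(3*3**n).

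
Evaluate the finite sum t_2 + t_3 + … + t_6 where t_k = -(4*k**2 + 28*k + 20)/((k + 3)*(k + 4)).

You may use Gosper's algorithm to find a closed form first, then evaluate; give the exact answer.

Σ = -86/5

t_(k+1)/t_k = (k + 3)*(7*k + (k + 1)**2 + 12)/((k + 5)*(k**2 + 7*k + 5)).
Gosper form: A/B · C(k+1)/C(k) with A=k + 3, B=k + 5, C=k**2 + 7*k + 5.
Key eq: (k + 3)·f(k+1) = (k + 4)·f(k) + (k**2 + 7*k + 5).
deg f ≤ 2 (via 1,1,2).
Match coefficients ⇒ f(k) = k*(3*k + 2)/3.
Certificate R = B(k−1)f/C = k*(k + 4)*(3*k + 2)/(3*(k**2 + 7*k + 5)) gives s_k = -4*k*(3*k + 2)/(3*k + 9).
Δs = 4*(-k**2 - 7*k - 5)/(k**2 + 7*k + 12), as required.
Σ_(k=2)^(6) t_k = s_(7) − s_(2) = -322/15 − (-64/15) = -86/5.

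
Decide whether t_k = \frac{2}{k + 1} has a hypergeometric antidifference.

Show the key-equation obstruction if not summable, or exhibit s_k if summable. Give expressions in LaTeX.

r(k) = (k + 1)/(k + 2) after simplifying.
So A=k + 1 and B=k + 2, with C=1.
Set up (k + 1)·f(k+1) − (k + 1)·f(k) − (1) = 0.
Degrees (1,1,0) ⇒ d ≤ 0.
Write f(k) = c0. Then LHS − RHS = -1, requiring -1 = 0: contradictory. No certificate.

No. Not Gosper-summable.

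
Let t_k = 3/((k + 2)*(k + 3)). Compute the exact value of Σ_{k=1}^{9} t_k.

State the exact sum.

Ratio r(k) = (k + 2)/(k + 4).
Factor: A=k + 2; B=k + 4; C=1.
f must satisfy (k + 2)·f(k+1) − (k + 3)·f(k) = 1.
Bound: deg f ≤ 1.
Coefficient equations give f(k) = k/2.
Certificate R = B(k−1)f/C = k*(k + 3)/2 gives s_k = 3*k/(2*(k + 2)).
Verify: 3/(k**2 + 5*k + 6) matches t_k.
Evaluate s at k=10 and k=1: 5/4 and 1/2; difference 3/4.

Σ = 3/4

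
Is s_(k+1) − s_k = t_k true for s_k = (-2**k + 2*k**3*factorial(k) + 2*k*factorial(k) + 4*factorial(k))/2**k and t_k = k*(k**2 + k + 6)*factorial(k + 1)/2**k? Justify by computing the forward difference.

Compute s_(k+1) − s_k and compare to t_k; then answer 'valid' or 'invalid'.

s_(k+1) = (-2**k + k**4*factorial(k) + 4*k**3*factorial(k) + 7*k**2*factorial(k) + 8*k*factorial(k) + 4*factorial(k))/2**k
s_(k+1) − s_k = k*(k**2 + k + 6)*factorial(k + 1)/2**k
(s_(k+1) − s_k) − t_k = 0

valid (s_(k+1) − s_k reduces to t_k)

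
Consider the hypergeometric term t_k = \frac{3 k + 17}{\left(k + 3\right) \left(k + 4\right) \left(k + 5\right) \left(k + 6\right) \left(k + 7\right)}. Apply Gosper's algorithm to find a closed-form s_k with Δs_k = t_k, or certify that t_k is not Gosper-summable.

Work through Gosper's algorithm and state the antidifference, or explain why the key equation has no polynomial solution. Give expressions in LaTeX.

Step 1: r(k) = (k + 3)*(3*k + 20)/((k + 8)*(3*k + 17)).
Take A(k)=k + 3, B(k)=k + 8, C(k)=k + 17/3.
f must satisfy (k + 3)·f(k+1) − (k + 7)·f(k) = k + 17/3.
Bound: deg f ≤ 4.
Solve for f: f(k) = k*(k + 5)*(k**2 + 13*k + 54)/216 (degree 4 ≤ 4).
Get s_k = R·t_k = k*(k**2 + 13*k + 54)/(72*(k**3 + 13*k**2 + 54*k + 72)) with R(k) = B(k−1)f(k)/C(k) = k*(k + 5)*(k + 7)*(k**2 + 13*k + 54)/(72*(3*k + 17)).
s_(k+1) − s_k = (3*k + 17)/(k**5 + 25*k**4 + 245*k**3 + 1175*k**2 + 2754*k + 2520) = t_k.

s_k = \frac{k \left(k^{2} + 13 k + 54\right)}{72 \left(k^{3} + 13 k^{2} + 54 k + 72\right)}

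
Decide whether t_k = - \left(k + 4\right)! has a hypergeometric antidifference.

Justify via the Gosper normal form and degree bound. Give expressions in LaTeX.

No — t_k has no hypergeometric antidifference.

Ratio r(k) = k + 5.
So A=k + 5 and B=1, with C=1.
f must satisfy (k + 5)·f(k+1) − (1)·f(k) = 1.
d = -1 from the (1,0,0) case.
Bound -1 < 0, so the key equation has no polynomial solution.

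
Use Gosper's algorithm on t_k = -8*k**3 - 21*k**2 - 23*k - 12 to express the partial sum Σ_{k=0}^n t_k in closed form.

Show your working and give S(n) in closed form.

The ratio is (8*k**3 + 45*k**2 + 89*k + 64)/(8*k**3 + 21*k**2 + 23*k + 12).
A = 1, B = 1, C = k**3 + 21*k**2/8 + 23*k/8 + 3/2.
f must satisfy (1)·f(k+1) − (1)·f(k) = k**3 + 21*k**2/8 + 23*k/8 + 3/2.
d = 4 from the (0,0,3) case.
Solve for f: f(k) = k*(2*k**3 + 3*k**2 + 3*k + 4)/8 (degree 4 ≤ 4).
Get s_k = R·t_k = k*(-2*k**3 - 3*k**2 - 3*k - 4) with R(k) = B(k−1)f(k)/C(k) = k*(2*k**3 + 3*k**2 + 3*k + 4)/(8*k**3 + 21*k**2 + 23*k + 12).
Verify: -8*k**3 - 21*k**2 - 23*k - 12 matches t_k.
Σ_(k=0)^n t_k = s_(n+1) − s_(0) = (-2*n**4 - 11*n**3 - 24*n**2 - 27*n - 12) − (0), i.e. -2*n**4 - 11*n**3 - 24*n**2 - 27*n - 12.

S(n) = -2*n**4 - 11*n**3 - 24*n**2 - 27*n - 12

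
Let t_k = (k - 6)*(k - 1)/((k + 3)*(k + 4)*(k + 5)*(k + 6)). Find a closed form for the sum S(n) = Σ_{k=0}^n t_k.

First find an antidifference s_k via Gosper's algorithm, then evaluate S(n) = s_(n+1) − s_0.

Ratio r(k) = k*(k - 5)*(k + 3)/((k - 6)*(k - 1)*(k + 7)).
A = k + 3, B = k + 7, C = k**2 - 7*k + 6.
Set up (k + 3)·f(k+1) − (k + 6)·f(k) − (k**2 - 7*k + 6) = 0.
deg f ≤ 3 (via 1,1,2).
Solve for f: f(k) = k*(k**2 - 8*k + 47)/20 (degree 3 ≤ 3).
So s_k = (B(k−1)f/C)·t_k = (k*(k + 6)*(k**2 - 8*k + 47)/(20*(k - 6)*(k - 1)))·t_k = k*(k**2 - 8*k + 47)/(20*(k**3 + 12*k**2 + 47*k + 60)).
Δs = (k**2 - 7*k + 6)/(k**4 + 18*k**3 + 119*k**2 + 342*k + 360), as required.
Σ_(k=0)^n t_k = s_(n+1) − s_(0) = ((n**3 - 5*n**2 + 34*n + 40)/(20*(n**3 + 15*n**2 + 74*n + 120))) − (0), i.e. (n**3 - 5*n**2 + 34*n + 40)/(20*(n**3 + 15*n**2 + 74*n + 120)).

S(n) = (n**3 - 5*n**2 + 34*n + 40)/(20*(n**3 + 15*n**2 + 74*n + 120))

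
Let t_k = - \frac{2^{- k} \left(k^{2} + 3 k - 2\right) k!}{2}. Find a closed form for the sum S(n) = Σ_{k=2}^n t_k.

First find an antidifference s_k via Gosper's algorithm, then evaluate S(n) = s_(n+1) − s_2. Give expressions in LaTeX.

S(n) = 2^{- n - 1} \left(5 \cdot 2^{n} - n^{2} n! - 5 n n! - 4 n!\right)

Step 1: r(k) = (k + 1)*(3*k + (k + 1)**2 + 1)/(2*(k**2 + 3*k - 2)).
Take A(k)=k/2 + 1/2, B(k)=1, C(k)=k**2 + 3*k - 2.
Key eq: (k/2 + 1/2)·f(k+1) = (1)·f(k) + (k**2 + 3*k - 2).
Degrees (1,0,2) ⇒ d ≤ 1.
Coefficient equations give f(k) = 2*(k + 3).
Get s_k = R·t_k = -(k + 3)*factorial(k)/2**k with R(k) = B(k−1)f(k)/C(k) = 2*(k + 3)/(k**2 + 3*k - 2).
Verify: -(k**2 + 3*k - 2)*factorial(k)/(2*2**k) matches t_k.
s_(n+1) = -2**(-n - 1)*(n + 4)*factorial(n + 1) and s_(2) = -5/2, so S(n) = 2**(-n - 1)*(5*2**n - n**2*factorial(n) - 5*n*factorial(n) - 4*factorial(n)).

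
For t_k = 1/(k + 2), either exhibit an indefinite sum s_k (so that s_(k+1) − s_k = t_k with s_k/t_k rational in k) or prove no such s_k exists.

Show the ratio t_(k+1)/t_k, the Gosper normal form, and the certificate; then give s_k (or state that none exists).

The ratio is (k + 2)/(k + 3).
So A=k + 2 and B=k + 3, with C=1.
Key eq: (k + 2)·f(k+1) = (k + 2)·f(k) + (1).
d = 0 from the (1,1,0) case.
Put f(k) = c0: A·f(k+1) − B(k−1)·f(k) − C = -1; need -1 = 0 — inconsistent ⇒ no f, not summable.

none (Gosper's algorithm certifies no s_k)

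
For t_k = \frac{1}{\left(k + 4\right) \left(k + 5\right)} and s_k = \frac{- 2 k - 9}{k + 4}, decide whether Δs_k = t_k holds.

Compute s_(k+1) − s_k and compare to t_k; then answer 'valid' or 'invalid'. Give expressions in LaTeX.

s_(k+1) = (-2*k - 11)/(k + 5)
s_(k+1) − s_k = 1/(k**2 + 9*k + 20)
(s_(k+1) − s_k) − t_k = 0

valid (s_(k+1) − s_k reduces to t_k)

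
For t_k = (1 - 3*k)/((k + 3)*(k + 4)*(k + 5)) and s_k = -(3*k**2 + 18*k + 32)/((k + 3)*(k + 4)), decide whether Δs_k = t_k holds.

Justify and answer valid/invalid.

s_(k+1) = (-18*k - 3*(k + 1)**2 - 50)/((k + 4)*(k + 5))
s_(k+1) − s_k = (1 - 3*k)/(k**3 + 12*k**2 + 47*k + 60)
(s_(k+1) − s_k) − t_k = 0

valid (s_(k+1) − s_k reduces to t_k)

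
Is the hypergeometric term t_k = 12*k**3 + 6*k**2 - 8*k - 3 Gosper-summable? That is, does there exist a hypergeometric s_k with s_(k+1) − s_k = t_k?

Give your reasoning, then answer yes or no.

Ratio r(k) = (12*k**3 + 42*k**2 + 40*k + 7)/(12*k**3 + 6*k**2 - 8*k - 3).
Normal form (A,B,C) = (1, 1, k**3 + k**2/2 - 2*k/3 - 1/4).
Set up (1)·f(k+1) − (1)·f(k) − (k**3 + k**2/2 - 2*k/3 - 1/4) = 0.
d = 4 from the (0,0,3) case.
A polynomial solution: f(k) = k*(3*k**3 - 4*k**2 - 4*k + 2)/12.
Certificate R = B(k−1)f/C = k*(3*k**3 - 4*k**2 - 4*k + 2)/(12*k**3 + 6*k**2 - 8*k - 3) gives s_k = k*(3*k**3 - 4*k**2 - 4*k + 2).
Δs = 12*k**3 + 6*k**2 - 8*k - 3, as required.

Yes. s_k = k*(3*k**3 - 4*k**2 - 4*k + 2).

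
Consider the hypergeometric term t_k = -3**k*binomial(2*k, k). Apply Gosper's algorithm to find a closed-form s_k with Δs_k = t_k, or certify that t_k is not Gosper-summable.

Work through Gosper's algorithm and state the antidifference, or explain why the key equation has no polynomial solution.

not Gosper-summable; s_k does not exist

Ratio r(k) = 6*(2*k + 1)/(k + 1).
So A=12*k + 6 and B=k + 1, with C=1.
Need (12*k + 6)·f(k+1) − (k)·f(k) = 1.
Degrees (1,1,0) ⇒ d ≤ -1.
Negative degree bound (-1): no f exists, t_k not Gosper-summable.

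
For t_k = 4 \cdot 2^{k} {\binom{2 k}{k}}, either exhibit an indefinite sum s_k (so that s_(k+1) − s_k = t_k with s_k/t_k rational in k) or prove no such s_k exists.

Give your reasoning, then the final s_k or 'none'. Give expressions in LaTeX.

none — t_k is not Gosper-summable

Ratio r(k) = 4*(2*k + 1)/(k + 1).
Normal form (A,B,C) = (8*k + 4, k + 1, 1).
f must satisfy (8*k + 4)·f(k+1) − (k)·f(k) = 1.
d = -1 from the (1,1,0) case.
Negative degree bound (-1): no f exists, t_k not Gosper-summable.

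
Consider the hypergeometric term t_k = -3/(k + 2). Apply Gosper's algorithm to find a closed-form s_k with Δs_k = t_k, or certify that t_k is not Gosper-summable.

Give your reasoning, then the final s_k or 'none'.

none — t_k is not Gosper-summable

Step 1: r(k) = (k + 2)/(k + 3).
So A=k + 2 and B=k + 3, with C=1.
Key eq: (k + 2)·f(k+1) = (k + 2)·f(k) + (1).
Bound: deg f ≤ 0.
Generic f = c0 gives residual -1; -1 = 0 cannot hold, so t_k is not Gosper-summable.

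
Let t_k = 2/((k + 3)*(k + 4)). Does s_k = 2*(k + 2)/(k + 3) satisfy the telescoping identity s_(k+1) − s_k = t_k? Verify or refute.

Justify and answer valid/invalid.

s_(k+1) = 2*(k + 3)/(k + 4)
s_(k+1) − s_k = 2/(k**2 + 7*k + 12)
(s_(k+1) − s_k) − t_k = 0

valid; difference matches t_k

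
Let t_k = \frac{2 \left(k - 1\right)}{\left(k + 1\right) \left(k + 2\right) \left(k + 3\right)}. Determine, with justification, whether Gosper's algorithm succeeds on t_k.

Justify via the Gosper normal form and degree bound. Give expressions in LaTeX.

Yes. s_k = - \frac{2 k}{\left(k + 1\right) \left(k + 2\right)}.

Compute t_(k+1)/t_k: get k*(k + 1)/((k - 1)*(k + 4)).
Factor: A=k + 1; B=k + 4; C=k - 1.
Solve (k + 1)·f(k+1) − (k + 3)·f(k) = k - 1.
Bound: deg f ≤ 2.
Solve for f: f(k) = -k (degree 1 ≤ 2).
Then R = B(k−1)f/C = -k*(k + 3)/(k - 1), so s_k = R(k)·t_k = -2*k/((k + 1)*(k + 2)).
Check: Δs_k = 2*(k - 1)/(k**3 + 6*k**2 + 11*k + 6). ✓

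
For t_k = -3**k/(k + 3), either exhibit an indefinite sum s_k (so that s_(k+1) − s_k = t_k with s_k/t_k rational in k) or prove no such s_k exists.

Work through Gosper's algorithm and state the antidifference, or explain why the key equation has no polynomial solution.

The ratio is 3*(k + 3)/(k + 4).
A = 3*k + 9, B = k + 4, C = 1.
f must satisfy (3*k + 9)·f(k+1) − (k + 3)·f(k) = 1.
d = -1 from the (1,1,0) case.
deg f ≤ -1 is impossible — no certificate.

not Gosper-summable; s_k does not exist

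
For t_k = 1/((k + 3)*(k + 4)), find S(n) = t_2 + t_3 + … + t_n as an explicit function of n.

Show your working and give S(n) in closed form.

t_(k+1)/t_k = (k + 3)/(k + 5).
So A=k + 3 and B=k + 5, with C=1.
f must satisfy (k + 3)·f(k+1) − (k + 4)·f(k) = 1.
From deg A=1, deg B=1, deg C=0: d=1.
Solving with deg f ≤ 1: f(k) = k/3.
R(k) = B(k−1)·f(k)/C(k) = k*(k + 4)/3; s_k = R·t_k = k/(3*(k + 3)).
Verify: 1/(k**2 + 7*k + 12) matches t_k.
Evaluate: s_(n+1) = (n + 1)/(3*(n + 4)); subtract s_(2) = 2/15 ⇒ S(n) = (n - 1)/(5*(n + 4)).

S(n) = (n - 1)/(5*(n + 4))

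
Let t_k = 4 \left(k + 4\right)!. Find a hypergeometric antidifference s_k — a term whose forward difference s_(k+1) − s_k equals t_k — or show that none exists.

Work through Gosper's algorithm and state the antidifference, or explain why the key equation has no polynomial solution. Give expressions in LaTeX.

The ratio is k + 5.
Gosper form: A/B · C(k+1)/C(k) with A=k + 5, B=1, C=1.
Set up (k + 5)·f(k+1) − (1)·f(k) − (1) = 0.
d = -1 from the (1,0,0) case.
Negative degree bound (-1): no f exists, t_k not Gosper-summable.

none — t_k is not Gosper-summable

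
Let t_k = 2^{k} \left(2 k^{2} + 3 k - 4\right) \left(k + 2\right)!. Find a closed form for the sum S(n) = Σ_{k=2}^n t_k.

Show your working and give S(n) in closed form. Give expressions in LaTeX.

Compute t_(k+1)/t_k: get 2*(2*k**3 + 13*k**2 + 22*k + 3)/(2*k**2 + 3*k - 4).
Gosper form: A/B · C(k+1)/C(k) with A=2*k + 6, B=1, C=k**2 + 3*k/2 - 2.
f must satisfy (2*k + 6)·f(k+1) − (1)·f(k) = k**2 + 3*k/2 - 2.
From deg A=1, deg B=0, deg C=2: d=1.
Solving with deg f ≤ 1: f(k) = (k - 2)/2.
Certificate R = B(k−1)f/C = (k - 2)/(2*k**2 + 3*k - 4) gives s_k = 2**k*(k - 2)*factorial(k + 2).
s_(k+1) − s_k = 2**k*(2*k**2 + 3*k - 4)*factorial(k + 2) = t_k.
s_(n+1) = 2**(n + 1)*(n - 1)*factorial(n + 3) and s_(2) = 0, so S(n) = 2**(n + 1)*(n - 1)*factorial(n + 3).

S(n) = 2^{n + 1} \left(n - 1\right) \left(n + 3\right)!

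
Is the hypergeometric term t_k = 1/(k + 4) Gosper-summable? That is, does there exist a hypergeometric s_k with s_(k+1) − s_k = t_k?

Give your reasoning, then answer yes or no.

No — the linear system for f has no solution.

Ratio r(k) = (k + 4)/(k + 5).
Gosper form: A/B · C(k+1)/C(k) with A=k + 4, B=k + 5, C=1.
f must satisfy (k + 4)·f(k+1) − (k + 4)·f(k) = 1.
From deg A=1, deg B=1, deg C=0: d=0.
Generic f = c0 gives residual -1; -1 = 0 cannot hold, so t_k is not Gosper-summable.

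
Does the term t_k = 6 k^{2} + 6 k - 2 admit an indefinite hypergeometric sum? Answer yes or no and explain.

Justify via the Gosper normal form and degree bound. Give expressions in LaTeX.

Compute t_(k+1)/t_k: get (3*k**2 + 9*k + 5)/(3*k**2 + 3*k - 1).
A = 1, B = 1, C = k**2 + k - 1/3.
Need (1)·f(k+1) − (1)·f(k) = k**2 + k - 1/3.
Bound: deg f ≤ 3.
Match coefficients ⇒ f(k) = k*(k**2 - 2)/3.
Then R = B(k−1)f/C = k*(k**2 - 2)/(3*k**2 + 3*k - 1), so s_k = R(k)·t_k = 2*k*(k**2 - 2).
s_(k+1) − s_k = 6*k**2 + 6*k - 2 = t_k.

Yes. s_k = 2 k \left(k^{2} - 2\right).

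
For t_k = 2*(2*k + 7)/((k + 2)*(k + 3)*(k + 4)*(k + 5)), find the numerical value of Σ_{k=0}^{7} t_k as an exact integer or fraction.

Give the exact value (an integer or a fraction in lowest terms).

t_(k+1)/t_k = (k + 2)*(2*k + 9)/((k + 6)*(2*k + 7)).
A = k + 2, B = k + 6, C = k + 7/2.
Set up (k + 2)·f(k+1) − (k + 5)·f(k) − (k + 7/2) = 0.
d = 3 from the (1,1,1) case.
Solving with deg f ≤ 3: f(k) = k*(k + 3)*(k + 6)/16.
Get s_k = R·t_k = k*(k + 6)/(4*(k**2 + 6*k + 8)) with R(k) = B(k−1)f(k)/C(k) = k*(k + 3)*(k + 5)*(k + 6)/(8*(2*k + 7)).
Verify: 2*(2*k + 7)/(k**4 + 14*k**3 + 71*k**2 + 154*k + 120) matches t_k.
Evaluate s at k=8 and k=0: 7/30 and 0; difference 7/30.

Σ = 7/30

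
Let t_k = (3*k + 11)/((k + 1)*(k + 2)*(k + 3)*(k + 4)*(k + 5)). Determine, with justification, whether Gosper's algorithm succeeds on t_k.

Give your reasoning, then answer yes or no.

Yes. s_k = k*(k**2 + 7*k + 14)/(8*(k**3 + 7*k**2 + 14*k + 8)).

Ratio r(k) = (k + 1)*(3*k + 14)/((k + 6)*(3*k + 11)).
A = k + 1, B = k + 6, C = k + 11/3.
f must satisfy (k + 1)·f(k+1) − (k + 5)·f(k) = k + 11/3.
From deg A=1, deg B=1, deg C=1: d=4.
Match coefficients ⇒ f(k) = k*(k + 3)*(k**2 + 7*k + 14)/24.
Then R = B(k−1)f/C = k*(k + 3)*(k + 5)*(k**2 + 7*k + 14)/(8*(3*k + 11)), so s_k = R(k)·t_k = k*(k**2 + 7*k + 14)/(8*(k**3 + 7*k**2 + 14*k + 8)).
Verify: (3*k + 11)/(k**5 + 15*k**4 + 85*k**3 + 225*k**2 + 274*k + 120) matches t_k.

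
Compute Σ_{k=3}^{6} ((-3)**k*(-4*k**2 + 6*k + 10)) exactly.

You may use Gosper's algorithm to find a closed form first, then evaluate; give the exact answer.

Σ = -59076

The ratio is 3*(-2*k**2 - k + 6)/(2*k**2 - 3*k - 5).
Take A(k)=-3, B(k)=1, C(k)=k**2 - 3*k/2 - 5/2.
Need (-3)·f(k+1) − (1)·f(k) = k**2 - 3*k/2 - 5/2.
Degrees (0,0,2) ⇒ d ≤ 2.
Coefficient equations give f(k) = -(k**2 - 3*k - 1)/4.
R(k) = B(k−1)·f(k)/C(k) = -(k**2 - 3*k - 1)/(2*(k + 1)*(2*k - 5)); s_k = R·t_k = (-3)**k*(k**2 - 3*k - 1).
Δs = (-3)**k*(-4*k**2 + 6*k + 10), as required.
Evaluate s at k=7 and k=3: -59049 and 27; difference -59076.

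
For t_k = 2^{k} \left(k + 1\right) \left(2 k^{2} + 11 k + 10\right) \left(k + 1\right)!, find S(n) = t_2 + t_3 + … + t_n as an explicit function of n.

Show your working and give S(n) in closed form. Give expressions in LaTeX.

S(n) = 2 \cdot 2^{n} n^{4} n! + 16 \cdot 2^{n} n^{3} n! + 38 \cdot 2^{n} n^{2} n! + 32 \cdot 2^{n} n n! + 8 \cdot 2^{n} n! - 192

t_(k+1)/t_k = (k + 2)**2*(22*k + 4*(k + 1)**2 + 42)/((k + 1)*(2*k**2 + 11*k + 10)).
Take A(k)=2*k + 4, B(k)=1, C(k)=k**3 + 13*k**2/2 + 21*k/2 + 5.
Set up (2*k + 4)·f(k+1) − (1)·f(k) − (k**3 + 13*k**2/2 + 21*k/2 + 5) = 0.
From deg A=1, deg B=0, deg C=3: d=2.
Match coefficients ⇒ f(k) = (k**2 + 3*k - 2)/2.
Certificate R = B(k−1)f/C = (k**2 + 3*k - 2)/((k + 1)*(2*k**2 + 11*k + 10)) gives s_k = 2**k*(k**2 + 3*k - 2)*factorial(k + 1).
Check: Δs_k = 2**k*(k + 1)*(2*k**2 + 11*k + 10)*factorial(k + 1). ✓
Σ_(k=2)^n t_k = s_(n+1) − s_(2) = (2**(n + 1)*(n**2 + 5*n + 2)*factorial(n + 2)) − (192), i.e. 2*2**n*n**4*factorial(n) + 16*2**n*n**3*factorial(n) + 38*2**n*n**2*factorial(n) + 32*2**n*n*factorial(n) + 8*2**n*factorial(n) - 192.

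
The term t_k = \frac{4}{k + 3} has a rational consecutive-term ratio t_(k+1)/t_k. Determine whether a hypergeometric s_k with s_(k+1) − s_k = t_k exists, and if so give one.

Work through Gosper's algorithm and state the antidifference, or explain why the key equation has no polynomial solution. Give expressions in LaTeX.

Compute t_(k+1)/t_k: get (k + 3)/(k + 4).
A = k + 3, B = k + 4, C = 1.
f must satisfy (k + 3)·f(k+1) − (k + 3)·f(k) = 1.
Bound: deg f ≤ 0.
Put f(k) = c0: A·f(k+1) − B(k−1)·f(k) − C = -1; need -1 = 0 — inconsistent ⇒ no f, not summable.

none — t_k is not Gosper-summable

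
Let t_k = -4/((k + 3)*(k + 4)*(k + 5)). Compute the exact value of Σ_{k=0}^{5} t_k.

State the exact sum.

Σ = -13/90

r(k) = (k + 3)/(k + 6) after simplifying.
Normal form (A,B,C) = (k + 3, k + 6, 1).
f must satisfy (k + 3)·f(k+1) − (k + 5)·f(k) = 1.
From deg A=1, deg B=1, deg C=0: d=2.
A polynomial solution: f(k) = k*(k + 7)/24.
Certificate R = B(k−1)f/C = k*(k + 5)*(k + 7)/24 gives s_k = k*(-k - 7)/(6*(k + 3)*(k + 4)).
Verify: -4/(k**3 + 12*k**2 + 47*k + 60) matches t_k.
Sum = s_(6) − s_(0); s_(6) = -13/90, s_(0) = 0 ⇒ -13/90.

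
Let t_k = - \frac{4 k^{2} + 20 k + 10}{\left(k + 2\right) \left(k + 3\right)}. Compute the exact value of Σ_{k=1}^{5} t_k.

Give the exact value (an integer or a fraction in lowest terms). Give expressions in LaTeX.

r(k) = (k + 2)*(10*k + 2*(k + 1)**2 + 15)/((k + 4)*(2*k**2 + 10*k + 5)) after simplifying.
Gosper form: A/B · C(k+1)/C(k) with A=k + 2, B=k + 4, C=k**2 + 5*k + 5/2.
Key eq: (k + 2)·f(k+1) = (k + 3)·f(k) + (k**2 + 5*k + 5/2).
deg f ≤ 2 (via 1,1,2).
Solving with deg f ≤ 2: f(k) = k*(4*k + 1)/4.
R(k) = B(k−1)·f(k)/C(k) = k*(k + 3)*(4*k + 1)/(2*(2*k**2 + 10*k + 5)); s_k = R·t_k = -k*(4*k + 1)/(k + 2).
s_(k+1) − s_k = 2*(-2*k**2 - 10*k - 5)/(k**2 + 5*k + 6) = t_k.
Σ_(k=1)^(5) t_k = s_(6) − s_(1) = -75/4 − (-5/3) = -205/12.

Σ = -205/12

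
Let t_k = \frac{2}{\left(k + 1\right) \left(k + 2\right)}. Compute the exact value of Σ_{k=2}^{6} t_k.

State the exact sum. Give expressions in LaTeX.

t_(k+1)/t_k = (k + 1)/(k + 3).
Take A(k)=k + 1, B(k)=k + 3, C(k)=1.
Need (k + 1)·f(k+1) − (k + 2)·f(k) = 1.
d = 1 from the (1,1,0) case.
Solving with deg f ≤ 1: f(k) = k.
Certificate R = B(k−1)f/C = k*(k + 2) gives s_k = 2*k/(k + 1).
Δs = 2/(k**2 + 3*k + 2), as required.
Evaluate s at k=7 and k=2: 7/4 and 4/3; difference 5/12.

Σ = 5/12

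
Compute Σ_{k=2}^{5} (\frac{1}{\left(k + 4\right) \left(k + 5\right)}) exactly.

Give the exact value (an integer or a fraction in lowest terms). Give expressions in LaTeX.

Ratio r(k) = (k + 4)/(k + 6).
A = k + 4, B = k + 6, C = 1.
f must satisfy (k + 4)·f(k+1) − (k + 5)·f(k) = 1.
deg f ≤ 1 (via 1,1,0).
A polynomial solution: f(k) = k/4.
So s_k = (B(k−1)f/C)·t_k = (k*(k + 5)/4)·t_k = k/(4*(k + 4)).
Verify: 1/(k**2 + 9*k + 20) matches t_k.
Evaluate s at k=6 and k=2: 3/20 and 1/12; difference 1/15.

Σ = 1/15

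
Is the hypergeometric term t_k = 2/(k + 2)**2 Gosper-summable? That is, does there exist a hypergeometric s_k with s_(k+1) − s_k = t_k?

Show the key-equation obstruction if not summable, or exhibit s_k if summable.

No — t_k has no hypergeometric antidifference.

Step 1: r(k) = (k + 2)**2/(k + 3)**2.
Normal form (A,B,C) = (k**2 + 4*k + 4, k**2 + 6*k + 9, 1).
Set up (k**2 + 4*k + 4)·f(k+1) − (k**2 + 4*k + 4)·f(k) − (1) = 0.
From deg A=2, deg B=2, deg C=0: d=0.
Write f(k) = c0. Then LHS − RHS = -1, requiring -1 = 0: contradictory. No certificate.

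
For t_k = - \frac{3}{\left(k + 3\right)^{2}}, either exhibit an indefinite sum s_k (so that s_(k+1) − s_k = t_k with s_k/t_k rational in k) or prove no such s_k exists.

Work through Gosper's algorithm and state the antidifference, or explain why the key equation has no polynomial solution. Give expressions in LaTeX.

t_(k+1)/t_k = (k + 3)**2/(k + 4)**2.
Take A(k)=k**2 + 6*k + 9, B(k)=k**2 + 8*k + 16, C(k)=1.
f must satisfy (k**2 + 6*k + 9)·f(k+1) − (k**2 + 6*k + 9)·f(k) = 1.
d = 0 from the (2,2,0) case.
Generic f = c0 gives residual -1; -1 = 0 cannot hold, so t_k is not Gosper-summable.

not Gosper-summable; s_k does not exist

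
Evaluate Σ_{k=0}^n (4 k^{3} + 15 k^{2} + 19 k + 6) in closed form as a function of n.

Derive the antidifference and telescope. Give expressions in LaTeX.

Step 1: r(k) = (4*k**3 + 27*k**2 + 61*k + 44)/(4*k**3 + 15*k**2 + 19*k + 6).
Normal form (A,B,C) = (1, 1, k**3 + 15*k**2/4 + 19*k/4 + 3/2).
Need (1)·f(k+1) − (1)·f(k) = k**3 + 15*k**2/4 + 19*k/4 + 3/2.
Degrees (0,0,3) ⇒ d ≤ 4.
A polynomial solution: f(k) = k*(k**3 + 3*k**2 + 3*k - 1)/4.
Then R = B(k−1)f/C = k*(k**3 + 3*k**2 + 3*k - 1)/(4*k**3 + 15*k**2 + 19*k + 6), so s_k = R(k)·t_k = k*(k**3 + 3*k**2 + 3*k - 1).
Verify: 4*k**3 + 15*k**2 + 19*k + 6 matches t_k.
s_(n+1) = n**4 + 7*n**3 + 18*n**2 + 18*n + 6 and s_(0) = 0, so S(n) = n**4 + 7*n**3 + 18*n**2 + 18*n + 6.

S(n) = n^{4} + 7 n^{3} + 18 n^{2} + 18 n + 6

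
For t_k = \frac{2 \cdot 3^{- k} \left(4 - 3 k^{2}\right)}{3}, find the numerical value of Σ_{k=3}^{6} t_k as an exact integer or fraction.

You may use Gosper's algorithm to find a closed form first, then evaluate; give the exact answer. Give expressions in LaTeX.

r(k) = (3*(k + 1)**2 - 4)/(3*(3*k**2 - 4)) after simplifying.
Factor: A=1/3; B=1; C=k**2 - 4/3.
Key eq: (1/3)·f(k+1) = (1)·f(k) + (k**2 - 4/3).
From deg A=0, deg B=0, deg C=2: d=2.
Match coefficients ⇒ f(k) = -(3*k**2 + 3*k - 1)/2.
Get s_k = R·t_k = (3*k**2 + 3*k - 1)/3**k with R(k) = B(k−1)f(k)/C(k) = -3*(3*k**2 + 3*k - 1)/(2*(3*k**2 - 4)).
Check: Δs_k = 2*(4 - 3*k**2)/(3*3**k). ✓
Evaluate s at k=7 and k=3: 167/2187 and 35/27; difference -2668/2187.

Σ = -2668/2187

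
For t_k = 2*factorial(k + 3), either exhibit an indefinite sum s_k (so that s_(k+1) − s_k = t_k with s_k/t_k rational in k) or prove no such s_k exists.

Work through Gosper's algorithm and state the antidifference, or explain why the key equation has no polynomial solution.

Ratio r(k) = k + 4.
Take A(k)=k + 4, B(k)=1, C(k)=1.
Key eq: (k + 4)·f(k+1) = (1)·f(k) + (1).
d = -1 from the (1,0,0) case.
deg f ≤ -1 is impossible — no certificate.

not Gosper-summable; s_k does not exist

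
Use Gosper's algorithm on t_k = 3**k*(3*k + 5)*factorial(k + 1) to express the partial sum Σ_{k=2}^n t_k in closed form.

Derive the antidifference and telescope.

The ratio is 3*(k + 2)*(3*k + 8)/(3*k + 5).
Take A(k)=3*k + 6, B(k)=1, C(k)=k + 5/3.
Key eq: (3*k + 6)·f(k+1) = (1)·f(k) + (k + 5/3).
deg f ≤ 0 (via 1,0,1).
Match coefficients ⇒ f(k) = 1/3.
So s_k = (B(k−1)f/C)·t_k = (1/(3*k + 5))·t_k = 3**k*factorial(k + 1).
Verify: 3**k*(3*k + 5)*factorial(k + 1) matches t_k.
s_(n+1) = 3**(n + 1)*factorial(n + 2) and s_(2) = 54, so S(n) = 3*3**n*factorial(n + 2) - 54.

S(n) = 3*3**n*factorial(n + 2) - 54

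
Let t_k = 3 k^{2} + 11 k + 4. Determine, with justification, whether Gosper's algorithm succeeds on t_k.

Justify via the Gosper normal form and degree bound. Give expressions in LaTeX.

r(k) = (3*k**2 + 17*k + 18)/(3*k**2 + 11*k + 4) after simplifying.
Gosper form: A/B · C(k+1)/C(k) with A=1, B=1, C=k**2 + 11*k/3 + 4/3.
Need (1)·f(k+1) − (1)·f(k) = k**2 + 11*k/3 + 4/3.
deg f ≤ 3 (via 0,0,2).
Match coefficients ⇒ f(k) = k*(k**2 + 4*k - 1)/3.
Get s_k = R·t_k = k*(k**2 + 4*k - 1) with R(k) = B(k−1)f(k)/C(k) = k*(k**2 + 4*k - 1)/(3*k**2 + 11*k + 4).
s_(k+1) − s_k = 3*k**2 + 11*k + 4 = t_k.

Yes. s_k = k \left(k^{2} + 4 k - 1\right).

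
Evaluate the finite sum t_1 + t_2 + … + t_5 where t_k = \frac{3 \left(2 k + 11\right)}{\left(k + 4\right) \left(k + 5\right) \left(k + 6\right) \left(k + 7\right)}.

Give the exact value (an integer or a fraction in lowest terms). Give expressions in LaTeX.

Σ = 17/280

The ratio is (k + 4)*(2*k + 13)/((k + 8)*(2*k + 11)).
Gosper form: A/B · C(k+1)/C(k) with A=k + 4, B=k + 8, C=k + 11/2.
f must satisfy (k + 4)·f(k+1) − (k + 7)·f(k) = k + 11/2.
From deg A=1, deg B=1, deg C=1: d=3.
A polynomial solution: f(k) = k*(k + 5)*(k + 10)/48.
Then R = B(k−1)f/C = k*(k + 5)*(k + 7)*(k + 10)/(24*(2*k + 11)), so s_k = R(k)·t_k = k*(k + 10)/(8*(k**2 + 10*k + 24)).
Verify: 3*(2*k + 11)/(k**4 + 22*k**3 + 179*k**2 + 638*k + 840) matches t_k.
Telescoping: Σ = s_(6) − s_(1) = 1/10 − (11/280) = 17/280.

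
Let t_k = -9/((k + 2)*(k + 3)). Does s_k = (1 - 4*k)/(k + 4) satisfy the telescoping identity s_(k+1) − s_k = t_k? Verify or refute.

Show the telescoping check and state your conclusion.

Invalid: residual 2*(-4*k**2 - 2*k + 39)/(k**4 + 14*k**3 + 71*k**2 + 154*k + 120) ≠ 0.

s_(k+1) = (-4*k - 3)/(k + 5)
s_(k+1) − s_k = -17/(k**2 + 9*k + 20)
(s_(k+1) − s_k) − t_k = 2*(-4*k**2 - 2*k + 39)/(k**4 + 14*k**3 + 71*k**2 + 154*k + 120)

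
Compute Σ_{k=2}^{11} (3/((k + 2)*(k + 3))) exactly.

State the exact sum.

Σ = 15/28

The ratio is (k + 2)/(k + 4).
Factor: A=k + 2; B=k + 4; C=1.
Set up (k + 2)·f(k+1) − (k + 3)·f(k) − (1) = 0.
d = 1 from the (1,1,0) case.
Solving with deg f ≤ 1: f(k) = k/2.
Then R = B(k−1)f/C = k*(k + 3)/2, so s_k = R(k)·t_k = 3*k/(2*(k + 2)).
Verify: 3/(k**2 + 5*k + 6) matches t_k.
Sum = s_(12) − s_(2); s_(12) = 9/7, s_(2) = 3/4 ⇒ 15/28.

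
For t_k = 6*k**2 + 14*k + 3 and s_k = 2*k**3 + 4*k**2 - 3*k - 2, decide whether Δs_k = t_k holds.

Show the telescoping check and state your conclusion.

Valid: the claim telescopes to t_k.

s_(k+1) = 2*k**3 + 10*k**2 + 11*k + 1
s_(k+1) − s_k = 6*k**2 + 14*k + 3
(s_(k+1) − s_k) − t_k = 0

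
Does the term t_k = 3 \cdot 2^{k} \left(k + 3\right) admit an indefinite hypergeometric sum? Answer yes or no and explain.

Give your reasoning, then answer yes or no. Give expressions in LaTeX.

Step 1: r(k) = 2*(k + 4)/(k + 3).
Factor: A=2; B=1; C=k + 3.
Set up (2)·f(k+1) − (1)·f(k) − (k + 3) = 0.
d = 1 from the (0,0,1) case.
A polynomial solution: f(k) = k + 1.
So s_k = (B(k−1)f/C)·t_k = ((k + 1)/(k + 3))·t_k = 3*2**k*(k + 1).
Verify: 3*2**k*(k + 3) matches t_k.

Yes. s_k = 3 \cdot 2^{k} \left(k + 1\right).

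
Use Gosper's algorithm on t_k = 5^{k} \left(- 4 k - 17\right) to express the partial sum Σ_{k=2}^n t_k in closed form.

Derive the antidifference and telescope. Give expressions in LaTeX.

S(n) = - 5 \cdot 5^{n} n - 20 \cdot 5^{n} + 125

Step 1: r(k) = 5*(4*k + 21)/(4*k + 17).
Take A(k)=5, B(k)=1, C(k)=k + 17/4.
f must satisfy (5)·f(k+1) − (1)·f(k) = k + 17/4.
Bound: deg f ≤ 1.
Match coefficients ⇒ f(k) = (k + 3)/4.
Certificate R = B(k−1)f/C = (k + 3)/(4*k + 17) gives s_k = 5**k*(-k - 3).
Δs = 5**k*(-4*k - 17), as required.
Evaluate: s_(n+1) = 5**(n + 1)*(-n - 4); subtract s_(2) = -125 ⇒ S(n) = -5*5**n*n - 20*5**n + 125.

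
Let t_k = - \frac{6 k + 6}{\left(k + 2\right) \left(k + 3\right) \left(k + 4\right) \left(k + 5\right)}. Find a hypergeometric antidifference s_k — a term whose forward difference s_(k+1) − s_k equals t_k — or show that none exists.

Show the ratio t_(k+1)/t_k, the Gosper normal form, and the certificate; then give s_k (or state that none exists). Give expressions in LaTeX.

s_k = - \frac{k \left(k^{2} + 9 k + 8\right)}{6 \left(k + 2\right) \left(k + 3\right) \left(k + 4\right)}

Compute t_(k+1)/t_k: get (k + 2)**2/((k + 1)*(k + 6)).
A = k + 2, B = k + 6, C = k + 1.
Key eq: (k + 2)·f(k+1) = (k + 5)·f(k) + (k + 1).
From deg A=1, deg B=1, deg C=1: d=3.
Solving with deg f ≤ 3: f(k) = k*(k + 1)*(k + 8)/36.
R(k) = B(k−1)·f(k)/C(k) = k*(k + 5)*(k + 8)/36; s_k = R·t_k = -k*(k**2 + 9*k + 8)/(6*(k + 2)*(k + 3)*(k + 4)).
Verify: 6*(-k - 1)/(k**4 + 14*k**3 + 71*k**2 + 154*k + 120) matches t_k.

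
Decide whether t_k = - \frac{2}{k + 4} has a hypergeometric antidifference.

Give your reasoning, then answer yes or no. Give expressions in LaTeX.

r(k) = (k + 4)/(k + 5) after simplifying.
Normal form (A,B,C) = (k + 4, k + 5, 1).
f must satisfy (k + 4)·f(k+1) − (k + 4)·f(k) = 1.
Degrees (1,1,0) ⇒ d ≤ 0.
Generic f = c0 gives residual -1; -1 = 0 cannot hold, so t_k is not Gosper-summable.

No. Not Gosper-summable.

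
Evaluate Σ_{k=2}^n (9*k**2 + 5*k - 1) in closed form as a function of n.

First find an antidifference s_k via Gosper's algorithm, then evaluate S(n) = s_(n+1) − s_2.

S(n) = 3*n**3 + 7*n**2 + 3*n - 13

Compute t_(k+1)/t_k: get (9*k**2 + 23*k + 13)/(9*k**2 + 5*k - 1).
Normal form (A,B,C) = (1, 1, k**2 + 5*k/9 - 1/9).
Need (1)·f(k+1) − (1)·f(k) = k**2 + 5*k/9 - 1/9.
deg f ≤ 3 (via 0,0,2).
Solve for f: f(k) = k*(3*k**2 - 2*k - 2)/9 (degree 3 ≤ 3).
Get s_k = R·t_k = k*(3*k**2 - 2*k - 2) with R(k) = B(k−1)f(k)/C(k) = k*(3*k**2 - 2*k - 2)/(9*k**2 + 5*k - 1).
Δs = 9*k**2 + 5*k - 1, as required.
Evaluate: s_(n+1) = 3*n**3 + 7*n**2 + 3*n - 1; subtract s_(2) = 12 ⇒ S(n) = 3*n**3 + 7*n**2 + 3*n - 13.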